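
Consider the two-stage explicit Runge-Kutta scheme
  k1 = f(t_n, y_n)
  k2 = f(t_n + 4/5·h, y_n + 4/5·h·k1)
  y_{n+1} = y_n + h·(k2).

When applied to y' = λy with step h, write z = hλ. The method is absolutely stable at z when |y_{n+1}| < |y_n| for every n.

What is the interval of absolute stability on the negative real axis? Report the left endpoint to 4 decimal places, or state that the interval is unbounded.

(-1.2500, 0).

Test eqn y'=λy, z=hλ:
  k1=λy_n ⇒ h·k1=z·y_n;  k2=λ(1+4/5z)y_n ⇒ h·k2=z(1+4/5z)y_n
  y_{n+1}/y_n = 1 + z(1+4/5z) = 1 + z + 4/5z²
  so R(z) = 1 + z + 4/5z².

Boundary: |R(x)|=1, x<0.
x=-1.12: |R|=0.8835
R=1: x+4/5x²=0 ⇒ x=−5/4=-1.2500; min R=1−1/(4·4/5)=0.6875>−1
Confirm numerically:
  x=-1.182: |R|=0.93570 <1
  x=-0.931: |R|=0.76241 <1
  x=-0.634: |R|=0.68756 <1
  x=-0.544: |R|=0.69275 <1
  x=-1.639: |R|=1.51006 >1
  x=-1.545: |R|=1.36462 >1
  x=-1.519: |R|=1.32689 >1
So |R|<1 on (-1.2500, 0).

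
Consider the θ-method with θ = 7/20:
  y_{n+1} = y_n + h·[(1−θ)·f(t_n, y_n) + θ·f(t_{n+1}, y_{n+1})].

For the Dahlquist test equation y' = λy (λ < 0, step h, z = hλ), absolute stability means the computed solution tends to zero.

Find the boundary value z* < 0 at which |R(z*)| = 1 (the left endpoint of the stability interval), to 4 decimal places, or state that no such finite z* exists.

Test eqn y'=λy, z=hλ:
  y_{n+1} = y_n + z·[13/20·y_n + 7/20·y_{n+1}] ⇒ (1 − 7/20z)y_{n+1} = (1 + 13/20z)y_n
  R(z) = (1 + 13/20z)/(1 − 7/20z).

Solve |R(x)|<1 on ℝ⁻.
x=-1.02: |R|=0.2483
R=−1: 1+13/20x = −1+7/20x ⇒ -3/10x=2 ⇒ x=2/(-3/10)=-6.6667
Confirm numerically:
  x=-5.337: |R|=0.86091 <1
  x=-4.312: |R|=0.71848 <1
  x=-3.579: |R|=0.58880 <1
  x=-6.983: |R|=1.02755 >1
  x=-6.802: |R|=1.01201 >1
Stable set (-6.6667, 0).

z* = -6.6667.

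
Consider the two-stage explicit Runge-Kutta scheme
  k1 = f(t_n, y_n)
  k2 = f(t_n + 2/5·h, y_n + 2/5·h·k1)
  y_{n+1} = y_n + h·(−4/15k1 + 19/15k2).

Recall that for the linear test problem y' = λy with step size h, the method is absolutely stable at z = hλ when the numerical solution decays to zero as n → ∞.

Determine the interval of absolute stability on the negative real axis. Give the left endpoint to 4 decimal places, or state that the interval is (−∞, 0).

Test eqn y'=λy, z=hλ:
  k1=λy_n ⇒ h·k1=z·y_n;  k2=λ(1+2/5z)y_n ⇒ h·k2=z(1+2/5z)y_n
  y_{n+1}/y_n = 1 − 4/15z + 19/15z(1+2/5z) = 1 + z + 38/75z²
  so R(z) = 1 + z + 38/75z².

Need |R(x)|<1, x<0.
x=-0.94: |R|=0.5077
R=1: x+38/75x²=0 ⇒ x=−75/38=-1.9737; min R=1−1/(4·38/75)=0.5066>−1
Confirm numerically:
  x=-1.296: |R|=0.55501 <1
  x=-1.290: |R|=0.55314 <1
  x=-0.879: |R|=0.51247 <1
  x=-2.330: |R|=1.42064 >1
  x=-2.297: |R|=1.37628 >1
  x=-2.095: |R|=1.12877 >1
Stable set (-1.9737, 0).

(-1.9737, 0).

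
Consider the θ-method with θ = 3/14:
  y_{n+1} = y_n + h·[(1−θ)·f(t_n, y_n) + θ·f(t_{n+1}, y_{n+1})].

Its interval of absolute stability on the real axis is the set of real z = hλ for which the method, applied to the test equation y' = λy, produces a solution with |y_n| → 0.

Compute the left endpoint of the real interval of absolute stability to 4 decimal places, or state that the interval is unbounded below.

Test eqn y'=λy, z=hλ:
  y_{n+1} = y_n + z·[11/14·y_n + 3/14·y_{n+1}] ⇒ (1 − 3/14z)y_{n+1} = (1 + 11/14z)y_n
  ⇒ R(z) = (1 + 11/14z)/(1 − 3/14z).

Boundary: |R(x)|=1, x<0.
x=-0.98: |R|=0.1901
R=−1: 1+11/14x = −1+3/14x ⇒ -4/7x=2 ⇒ x=2/(-4/7)=-3.5000
Confirm numerically:
  x=-3.153: |R|=0.88167 <1
  x=-2.380: |R|=0.57616 <1
  x=-1.911: |R|=0.35580 <1
  x=-1.518: |R|=0.14541 <1
  x=-3.963: |R|=1.14307 >1
  x=-3.957: |R|=1.14132 >1
Stable set (-3.5000, 0).

left endpoint -3.5000.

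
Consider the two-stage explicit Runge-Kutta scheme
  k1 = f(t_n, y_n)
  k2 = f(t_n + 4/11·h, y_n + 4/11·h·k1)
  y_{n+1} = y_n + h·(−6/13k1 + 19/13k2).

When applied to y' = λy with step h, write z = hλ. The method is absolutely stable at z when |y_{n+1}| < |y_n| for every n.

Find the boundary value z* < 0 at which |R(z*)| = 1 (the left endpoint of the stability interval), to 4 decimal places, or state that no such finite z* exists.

With y'=λy (z=hλ):
  k1=λy_n ⇒ h·k1=z·y_n;  k2=λ(1+4/11z)y_n ⇒ h·k2=z(1+4/11z)y_n
  y_{n+1}/y_n = 1 − 6/13z + 19/13z(1+4/11z) = 1 + z + 76/143z²
  ⇒ R(z) = 1 + z + 76/143z².

Find x<0 with |R(x)|<1.
x=-0.92: |R|=0.5298
R=1: x+76/143x²=0 ⇒ x=−143/76=-1.8816; min R=1−1/(4·76/143)=0.5296>−1
Confirm numerically:
  x=-1.538: |R|=0.71916 <1
  x=-1.237: |R|=0.57624 <1
  x=-0.967: |R|=0.52997 <1
  x=-2.398: |R|=1.65816 >1
  x=-2.175: |R|=1.33918 >1
So |R|<1 on (-1.8816, 0).

z* = -1.8816.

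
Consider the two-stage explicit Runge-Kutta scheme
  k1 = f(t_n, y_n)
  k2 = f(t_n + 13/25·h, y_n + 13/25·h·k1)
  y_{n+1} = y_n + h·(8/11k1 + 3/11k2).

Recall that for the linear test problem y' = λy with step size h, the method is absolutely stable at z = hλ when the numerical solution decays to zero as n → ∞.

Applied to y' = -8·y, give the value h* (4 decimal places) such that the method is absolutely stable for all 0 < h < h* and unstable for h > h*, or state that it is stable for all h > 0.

(-7.0513,0); λ=-8 ⇒ h* = (275/39)/8 = 0.8814.

With y'=λy (z=hλ):
  k1=λy_n ⇒ h·k1=z·y_n;  k2=λ(1+13/25z)y_n ⇒ h·k2=z(1+13/25z)y_n
  y_{n+1}/y_n = 1 + 8/11z + 3/11z(1+13/25z) = 1 + z + 39/275z²
  Hence R(z) = 1 + z + 39/275z².

Solve |R(x)|<1 on ℝ⁻.
x=-0.85: |R|=0.2525
R=1: x+39/275x²=0 ⇒ x=−275/39=-7.0513; min R=1−1/(4·39/275)=-0.7628>−1
Confirm numerically:
  x=-5.995: |R|=0.10195 <1
  x=-4.991: |R|=0.45830 <1
  x=-3.463: |R|=0.76226 <1
  x=-3.123: |R|=0.73983 <1
  x=-7.487: |R|=1.46264 >1
  x=-7.108: |R|=1.05717 >1
Interval (-7.0513, 0).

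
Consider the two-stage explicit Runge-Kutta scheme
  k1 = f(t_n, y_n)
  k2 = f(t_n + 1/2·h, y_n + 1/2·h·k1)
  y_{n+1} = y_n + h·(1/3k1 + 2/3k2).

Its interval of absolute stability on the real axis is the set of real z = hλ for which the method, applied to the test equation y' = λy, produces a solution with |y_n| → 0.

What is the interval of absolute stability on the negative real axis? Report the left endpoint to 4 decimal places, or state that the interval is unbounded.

With y'=λy (z=hλ):
  k1=λy_n ⇒ h·k1=z·y_n;  k2=λ(1+1/2z)y_n ⇒ h·k2=z(1+1/2z)y_n
  y_{n+1}/y_n = 1 + 1/3z + 2/3z(1+1/2z) = 1 + z + 1/3z²
  Hence R(z) = 1 + z + 1/3z².

Solve |R(x)|<1 on ℝ⁻.
x=-1.55: |R|=0.2508
R=1: x+1/3x²=0 ⇒ x=−3=-3.0000; min R=1−1/(4·1/3)=0.2500>−1
Confirm numerically:
  x=-2.130: |R|=0.38230 <1
  x=-2.082: |R|=0.36291 <1
  x=-1.228: |R|=0.27466 <1
  x=-3.336: |R|=1.37363 >1
  x=-3.232: |R|=1.24994 >1
  x=-3.219: |R|=1.23499 >1
So |R|<1 on (-3.0000, 0).

(-3.0000, 0).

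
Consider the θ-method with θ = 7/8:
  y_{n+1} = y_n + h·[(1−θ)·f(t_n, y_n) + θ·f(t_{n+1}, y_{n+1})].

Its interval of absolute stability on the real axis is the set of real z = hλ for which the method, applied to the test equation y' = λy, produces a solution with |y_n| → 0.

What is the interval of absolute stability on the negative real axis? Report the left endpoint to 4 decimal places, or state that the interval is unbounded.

unbounded; (−∞, 0).

Test eqn y'=λy, z=hλ:
  y_{n+1} = y_n + z·[1/8·y_n + 7/8·y_{n+1}] ⇒ (1 − 7/8z)y_{n+1} = (1 + 1/8z)y_n
  ⇒ R(z) = (1 + 1/8z)/(1 − 7/8z).

Boundary: |R(x)|=1, x<0.
x=-0.64: |R|=0.5897
x=-2: |R|=0.2727
x=-10: |R|=0.0256
x=-100: |R|=0.1299
θ=7/8≥1/2 ⇒ |1+1/8x|<|1−7/8x| ∀x<0 ⇒ stable on all of ℝ⁻.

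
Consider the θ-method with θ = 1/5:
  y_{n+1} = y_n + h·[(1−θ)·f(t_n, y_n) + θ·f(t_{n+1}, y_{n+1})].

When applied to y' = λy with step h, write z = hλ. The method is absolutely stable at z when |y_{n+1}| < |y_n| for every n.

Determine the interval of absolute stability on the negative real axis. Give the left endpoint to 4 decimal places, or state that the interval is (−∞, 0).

(-3.3333, 0).

With y'=λy (z=hλ):
  y_{n+1} = y_n + z·[4/5·y_n + 1/5·y_{n+1}] ⇒ (1 − 1/5z)y_{n+1} = (1 + 4/5z)y_n
  so R(z) = (1 + 4/5z)/(1 − 1/5z).

Boundary: |R(x)|=1, x<0.
x=-0.45: |R|=0.5872
R=−1: 1+4/5x = −1+1/5x ⇒ -3/5x=2 ⇒ x=2/(-3/5)=-3.3333
Confirm numerically:
  x=-2.984: |R|=0.86874 <1
  x=-2.362: |R|=0.60418 <1
  x=-2.236: |R|=0.54505 <1
  x=-3.686: |R|=1.12181 >1
  x=-3.452: |R|=1.04212 >1
  x=-3.436: |R|=1.03651 >1
Stable set (-3.3333, 0).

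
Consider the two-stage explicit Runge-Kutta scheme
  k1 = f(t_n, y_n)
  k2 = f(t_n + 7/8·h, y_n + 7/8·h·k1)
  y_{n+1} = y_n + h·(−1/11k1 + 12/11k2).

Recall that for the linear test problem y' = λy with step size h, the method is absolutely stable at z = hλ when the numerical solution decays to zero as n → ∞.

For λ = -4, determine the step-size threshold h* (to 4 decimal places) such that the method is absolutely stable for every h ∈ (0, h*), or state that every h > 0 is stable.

(-1.0476,0); λ=-4 ⇒ h* = (22/21)/4 = 0.2619.

With y'=λy (z=hλ):
  k1=λy_n ⇒ h·k1=z·y_n;  k2=λ(1+7/8z)y_n ⇒ h·k2=z(1+7/8z)y_n
  y_{n+1}/y_n = 1 − 1/11z + 12/11z(1+7/8z) = 1 + z + 21/22z²
  Hence R(z) = 1 + z + 21/22z².

Find x<0 with |R(x)|<1.
x=-1.77: |R|=2.2205
R=1: x+21/22x²=0 ⇒ x=−22/21=-1.0476; min R=1−1/(4·21/22)=0.7381>−1
Confirm numerically:
  x=-0.886: |R|=0.86331 <1
  x=-0.819: |R|=0.82127 <1
  x=-0.628: |R|=0.74846 <1
  x=-0.510: |R|=0.73828 <1
  x=-1.582: |R|=1.80696 >1
  x=-1.295: |R|=1.30580 >1
  x=-1.073: |R|=1.02600 >1
Stable set (-1.0476, 0).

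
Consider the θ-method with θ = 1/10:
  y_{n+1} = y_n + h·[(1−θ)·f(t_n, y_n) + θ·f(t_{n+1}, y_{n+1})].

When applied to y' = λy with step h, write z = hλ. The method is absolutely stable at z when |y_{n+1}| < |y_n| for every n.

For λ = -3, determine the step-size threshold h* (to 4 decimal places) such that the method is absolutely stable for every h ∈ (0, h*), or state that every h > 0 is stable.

Test eqn y'=λy, z=hλ:
  y_{n+1} = y_n + z·[9/10·y_n + 1/10·y_{n+1}] ⇒ (1 − 1/10z)y_{n+1} = (1 + 9/10z)y_n
  R(z) = (1 + 9/10z)/(1 − 1/10z).

Need |R(x)|<1, x<0.
x=-0.46: |R|=0.5602
R=−1: 1+9/10x = −1+1/10x ⇒ -4/5x=2 ⇒ x=2/(-4/5)=-2.5000
Confirm numerically:
  x=-2.345: |R|=0.89955 <1
  x=-1.256: |R|=0.11585 <1
  x=-1.156: |R|=0.03621 <1
  x=-2.545: |R|=1.02870 >1
  x=-2.544: |R|=1.02806 >1
Stable set (-2.5000, 0).

(-2.5000,0); λ=-3 ⇒ h* = (5/2)/3 = 0.8333.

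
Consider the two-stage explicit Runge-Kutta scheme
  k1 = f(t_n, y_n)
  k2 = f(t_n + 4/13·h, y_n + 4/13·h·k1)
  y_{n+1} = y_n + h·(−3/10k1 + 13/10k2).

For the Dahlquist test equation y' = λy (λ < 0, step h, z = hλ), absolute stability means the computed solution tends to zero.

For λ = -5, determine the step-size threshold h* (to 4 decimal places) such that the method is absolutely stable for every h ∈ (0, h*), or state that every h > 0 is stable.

On y'=λy, z=hλ:
  k1=λy_n ⇒ h·k1=z·y_n;  k2=λ(1+4/13z)y_n ⇒ h·k2=z(1+4/13z)y_n
  y_{n+1}/y_n = 1 − 3/10z + 13/10z(1+4/13z) = 1 + z + 2/5z²
  R(z) = 1 + z + 2/5z².

Boundary: |R(x)|=1, x<0.
x=-0.49: |R|=0.6060
R=1: x+2/5x²=0 ⇒ x=−5/2=-2.5000; min R=1−1/(4·2/5)=0.3750>−1
Confirm numerically:
  x=-2.380: |R|=0.88576 <1
  x=-2.044: |R|=0.62717 <1
  x=-1.286: |R|=0.37552 <1
  x=-3.006: |R|=1.60841 >1
  x=-2.556: |R|=1.05725 >1
So |R|<1 on (-2.5000, 0).

(-2.5000,0); λ=-5 ⇒ h* = (5/2)/5 = 0.5000.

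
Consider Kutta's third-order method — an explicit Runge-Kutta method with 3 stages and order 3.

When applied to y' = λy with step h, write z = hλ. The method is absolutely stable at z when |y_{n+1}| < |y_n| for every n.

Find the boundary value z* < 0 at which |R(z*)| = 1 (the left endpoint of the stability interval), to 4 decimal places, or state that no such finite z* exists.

left endpoint -2.5127.

Test eqn y'=λy, z=hλ:
  order 3, 3-stage ⇒ R(z)=1+z+z^2/2+z^3/6
  (e.g. R(-1.67)=-0.05179, |R|=0.05179)

Need |R(x)|<1, x<0.
x=-1.67: |R|=0.0518
|R(-2.82)|=1.5814 |R(-1.89)|=0.2292 |R(-1.83)|=0.1770
Bisect:
  x_lo=-2.9972 |R|=1.9929  x_hi=-0.2637 |R|=0.7680
  mid=-1.63042 |R|=0.02363 →hi
  mid=-2.31379 |R|=0.70151 →hi
  mid=-2.65548 |R|=1.25058 →lo
  mid=-2.48463 |R|=0.95437 →hi
  mid=-2.57006 |R|=1.09675 →lo
  mid=-2.52735 |R|=1.02417 →lo
  mid=-2.50599 |R|=0.98893 →hi
  mid=-2.51667 |R|=1.00646 →lo
  mid=-2.51133 |R|=0.99767 →hi
  ...
  [-2.51283,-2.51266] ⇒ x*=-2.5127
Interval (-2.5127, 0).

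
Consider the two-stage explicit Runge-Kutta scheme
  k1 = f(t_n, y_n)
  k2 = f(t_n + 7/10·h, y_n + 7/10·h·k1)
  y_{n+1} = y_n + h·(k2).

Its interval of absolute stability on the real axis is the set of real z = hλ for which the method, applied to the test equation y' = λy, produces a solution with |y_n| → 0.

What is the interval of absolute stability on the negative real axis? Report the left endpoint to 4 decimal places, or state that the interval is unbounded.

(-1.4286, 0).

On y'=λy, z=hλ:
  k1=λy_n ⇒ h·k1=z·y_n;  k2=λ(1+7/10z)y_n ⇒ h·k2=z(1+7/10z)y_n
  y_{n+1}/y_n = 1 + z(1+7/10z) = 1 + z + 7/10z²
  so R(z) = 1 + z + 7/10z².

Solve |R(x)|<1 on ℝ⁻.
x=-1.66: |R|=1.2689
R=1: x+7/10x²=0 ⇒ x=−10/7=-1.4286; min R=1−1/(4·7/10)=0.6429>−1
Confirm numerically:
  x=-1.205: |R|=0.81142 <1
  x=-0.847: |R|=0.65519 <1
  x=-0.766: |R|=0.64473 <1
  x=-0.588: |R|=0.65402 <1
  x=-1.765: |R|=1.41566 >1
  x=-1.634: |R|=1.23497 >1
Interval (-1.4286, 0).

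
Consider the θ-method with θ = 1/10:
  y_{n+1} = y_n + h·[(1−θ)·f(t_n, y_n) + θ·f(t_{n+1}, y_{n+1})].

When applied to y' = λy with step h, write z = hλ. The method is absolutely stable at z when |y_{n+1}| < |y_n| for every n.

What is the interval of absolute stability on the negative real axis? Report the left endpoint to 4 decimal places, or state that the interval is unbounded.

With y'=λy (z=hλ):
  y_{n+1} = y_n + z·[9/10·y_n + 1/10·y_{n+1}] ⇒ (1 − 1/10z)y_{n+1} = (1 + 9/10z)y_n
  so R(z) = (1 + 9/10z)/(1 − 1/10z).

Boundary: |R(x)|=1, x<0.
x=-0.89: |R|=0.1827
R=−1: 1+9/10x = −1+1/10x ⇒ -4/5x=2 ⇒ x=2/(-4/5)=-2.5000
Confirm numerically:
  x=-2.128: |R|=0.75462 <1
  x=-1.392: |R|=0.22191 <1
  x=-1.308: |R|=0.15670 <1
  x=-1.296: |R|=0.14731 <1
  x=-3.053: |R|=1.33893 >1
  x=-2.586: |R|=1.05466 >1
So |R|<1 on (-2.5000, 0).

z∈(-2.5000,0).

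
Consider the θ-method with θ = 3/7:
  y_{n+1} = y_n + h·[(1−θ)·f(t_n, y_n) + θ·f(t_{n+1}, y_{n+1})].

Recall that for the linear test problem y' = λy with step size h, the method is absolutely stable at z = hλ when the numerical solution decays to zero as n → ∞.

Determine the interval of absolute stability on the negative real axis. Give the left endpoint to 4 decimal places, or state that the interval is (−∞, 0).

Test eqn y'=λy, z=hλ:
  y_{n+1} = y_n + z·[4/7·y_n + 3/7·y_{n+1}] ⇒ (1 − 3/7z)y_{n+1} = (1 + 4/7z)y_n
  ⇒ R(z) = (1 + 4/7z)/(1 − 3/7z).

Solve |R(x)|<1 on ℝ⁻.
x=-0.42: |R|=0.6441
R=−1: 1+4/7x = −1+3/7x ⇒ -1/7x=2 ⇒ x=2/(-1/7)=-14.0000
Confirm numerically:
  x=-10.981: |R|=0.92442 <1
  x=-9.997: |R|=0.89178 <1
  x=-9.354: |R|=0.86749 <1
  x=-8.705: |R|=0.84010 <1
  x=-14.541: |R|=1.01069 >1
  x=-14.423: |R|=1.00841 >1
  x=-14.384: |R|=1.00766 >1
So |R|<1 on (-14.0000, 0).

(-14.0000, 0).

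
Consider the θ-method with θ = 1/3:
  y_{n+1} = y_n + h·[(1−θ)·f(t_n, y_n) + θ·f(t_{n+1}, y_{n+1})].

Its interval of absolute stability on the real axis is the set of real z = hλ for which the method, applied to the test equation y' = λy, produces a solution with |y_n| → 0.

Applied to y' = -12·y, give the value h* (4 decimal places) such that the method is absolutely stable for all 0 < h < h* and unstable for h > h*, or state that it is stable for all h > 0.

On y'=λy, z=hλ:
  y_{n+1} = y_n + z·[2/3·y_n + 1/3·y_{n+1}] ⇒ (1 − 1/3z)y_{n+1} = (1 + 2/3z)y_n
  Hence R(z) = (1 + 2/3z)/(1 − 1/3z).

Find x<0 with |R(x)|<1.
x=-1.23: |R|=0.1277
R=−1: 1+2/3x = −1+1/3x ⇒ -1/3x=2 ⇒ x=2/(-1/3)=-6.0000
Confirm numerically:
  x=-4.554: |R|=0.80858 <1
  x=-3.570: |R|=0.63014 <1
  x=-3.552: |R|=0.62637 <1
  x=-2.951: |R|=0.48765 <1
  x=-6.356: |R|=1.03805 >1
  x=-6.173: |R|=1.01886 >1
Interval (-6.0000, 0).

(-6.0000,0); λ=-12 ⇒ h* = (6)/12 = 0.5000.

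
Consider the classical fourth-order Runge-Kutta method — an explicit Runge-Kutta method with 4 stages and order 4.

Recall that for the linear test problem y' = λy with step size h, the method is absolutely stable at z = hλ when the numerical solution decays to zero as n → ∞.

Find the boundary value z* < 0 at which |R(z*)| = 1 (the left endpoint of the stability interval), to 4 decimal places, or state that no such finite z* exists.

left endpoint -2.7853.

Set f=λy, z=hλ:
  order 4, 4-stage ⇒ R(z)=1+z+z^2/2+z^3/6+z^4/24
  (e.g. R(-1.33)=0.29272, |R|=0.29272)

Need |R(x)|<1, x<0.
x=-1.33: |R|=0.2927
|R(-1.31)|=0.2961 |R(-1.12)|=0.3386 |R(-0.79)|=0.4561
Bisect:
  x_lo=-3.2094 |R|=1.8517  x_hi=-0.3317 |R|=0.7178
  mid=-1.77053 |R|=0.28127 →hi
  mid=-2.48996 |R|=0.63869 →hi
  mid=-2.84967 |R|=1.10148 →lo
  mid=-2.66981 |R|=0.83940 →hi
  mid=-2.75974 |R|=0.96216 →hi
  mid=-2.80471 |R|=1.02967 →lo
  mid=-2.78222 |R|=0.99538 →hi
  mid=-2.79347 |R|=1.01239 →lo
  mid=-2.78785 |R|=1.00385 →lo
  mid=-2.78504 |R|=0.99961 →hi
  ...
  [-2.78539,-2.78521] ⇒ x*=-2.7853
Interval (-2.7853, 0).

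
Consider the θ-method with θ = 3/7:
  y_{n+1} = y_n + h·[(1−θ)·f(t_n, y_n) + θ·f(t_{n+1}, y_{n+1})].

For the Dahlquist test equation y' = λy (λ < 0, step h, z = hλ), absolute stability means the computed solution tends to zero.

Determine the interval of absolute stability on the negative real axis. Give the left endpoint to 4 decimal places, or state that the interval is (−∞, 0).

Set f=λy, z=hλ:
  y_{n+1} = y_n + z·[4/7·y_n + 3/7·y_{n+1}] ⇒ (1 − 3/7z)y_{n+1} = (1 + 4/7z)y_n
  ⇒ R(z) = (1 + 4/7z)/(1 − 3/7z).

Find x<0 with |R(x)|<1.
x=-0.94: |R|=0.3299
R=−1: 1+4/7x = −1+3/7x ⇒ -1/7x=2 ⇒ x=2/(-1/7)=-14.0000
Confirm numerically:
  x=-11.141: |R|=0.92927 <1
  x=-7.159: |R|=0.75977 <1
  x=-6.941: |R|=0.74629 <1
  x=-6.620: |R|=0.72524 <1
  x=-14.421: |R|=1.00838 >1
  x=-14.264: |R|=1.00530 >1
  x=-14.110: |R|=1.00223 >1
Stable set (-14.0000, 0).

z∈(-14.0000,0).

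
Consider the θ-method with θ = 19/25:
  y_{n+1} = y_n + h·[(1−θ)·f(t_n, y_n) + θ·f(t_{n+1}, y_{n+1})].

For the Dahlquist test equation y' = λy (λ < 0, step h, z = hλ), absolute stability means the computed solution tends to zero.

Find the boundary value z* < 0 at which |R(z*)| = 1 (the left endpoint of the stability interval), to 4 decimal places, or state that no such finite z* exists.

unbounded; (−∞, 0).

On y'=λy, z=hλ:
  y_{n+1} = y_n + z·[6/25·y_n + 19/25·y_{n+1}] ⇒ (1 − 19/25z)y_{n+1} = (1 + 6/25z)y_n
  R(z) = (1 + 6/25z)/(1 − 19/25z).

Need |R(x)|<1, x<0.
x=-0.96: |R|=0.4450
x=-2: |R|=0.2063
x=-10: |R|=0.1628
x=-100: |R|=0.2987
θ=19/25≥1/2 ⇒ |1+6/25x|<|1−19/25x| ∀x<0 ⇒ interval (−∞,0).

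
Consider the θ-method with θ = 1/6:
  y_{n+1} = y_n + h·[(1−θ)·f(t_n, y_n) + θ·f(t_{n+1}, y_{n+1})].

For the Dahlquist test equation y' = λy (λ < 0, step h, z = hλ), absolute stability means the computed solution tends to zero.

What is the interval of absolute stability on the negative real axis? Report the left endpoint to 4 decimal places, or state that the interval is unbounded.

z∈(-3.0000,0).

On y'=λy, z=hλ:
  y_{n+1} = y_n + z·[5/6·y_n + 1/6·y_{n+1}] ⇒ (1 − 1/6z)y_{n+1} = (1 + 5/6z)y_n
  so R(z) = (1 + 5/6z)/(1 − 1/6z).

Need |R(x)|<1, x<0.
x=-0.95: |R|=0.1799
R=−1: 1+5/6x = −1+1/6x ⇒ -2/3x=2 ⇒ x=2/(-2/3)=-3.0000
Confirm numerically:
  x=-2.849: |R|=0.93174 <1
  x=-2.128: |R|=0.57087 <1
  x=-1.294: |R|=0.06444 <1
  x=-3.307: |R|=1.13194 >1
  x=-3.246: |R|=1.10642 >1
Interval (-3.0000, 0).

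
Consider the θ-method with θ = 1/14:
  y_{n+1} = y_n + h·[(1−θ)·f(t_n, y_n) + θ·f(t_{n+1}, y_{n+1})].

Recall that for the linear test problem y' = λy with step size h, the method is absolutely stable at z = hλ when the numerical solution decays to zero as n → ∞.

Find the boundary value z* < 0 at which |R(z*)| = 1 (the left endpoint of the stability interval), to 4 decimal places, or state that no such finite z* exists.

With y'=λy (z=hλ):
  y_{n+1} = y_n + z·[13/14·y_n + 1/14·y_{n+1}] ⇒ (1 − 1/14z)y_{n+1} = (1 + 13/14z)y_n
  ⇒ R(z) = (1 + 13/14z)/(1 − 1/14z).

Boundary: |R(x)|=1, x<0.
x=-0.94: |R|=0.1191
R=−1: 1+13/14x = −1+1/14x ⇒ -6/7x=2 ⇒ x=2/(-6/7)=-2.3333
Confirm numerically:
  x=-2.178: |R|=0.88478 <1
  x=-1.513: |R|=0.36544 <1
  x=-1.227: |R|=0.12813 <1
  x=-2.699: |R|=1.26277 >1
  x=-2.630: |R|=1.21407 >1
  x=-2.621: |R|=1.20769 >1
So |R|<1 on (-2.3333, 0).

left endpoint -2.3333.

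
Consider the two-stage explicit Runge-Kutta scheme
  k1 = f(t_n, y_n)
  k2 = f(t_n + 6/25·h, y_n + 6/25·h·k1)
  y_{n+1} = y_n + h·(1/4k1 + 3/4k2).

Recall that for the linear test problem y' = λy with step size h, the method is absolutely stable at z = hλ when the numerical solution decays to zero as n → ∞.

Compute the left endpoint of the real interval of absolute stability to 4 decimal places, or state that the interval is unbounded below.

Set f=λy, z=hλ:
  k1=λy_n ⇒ h·k1=z·y_n;  k2=λ(1+6/25z)y_n ⇒ h·k2=z(1+6/25z)y_n
  y_{n+1}/y_n = 1 + 1/4z + 3/4z(1+6/25z) = 1 + z + 9/50z²
  R(z) = 1 + z + 9/50z².

Boundary: |R(x)|=1, x<0.
x=-1.51: |R|=0.0996
R=1: x+9/50x²=0 ⇒ x=−50/9=-5.5556; min R=1−1/(4·9/50)=-0.3889>−1
Confirm numerically:
  x=-4.178: |R|=0.03598 <1
  x=-4.033: |R|=0.10528 <1
  x=-2.875: |R|=0.38719 <1
  x=-2.697: |R|=0.38771 <1
  x=-6.040: |R|=1.52669 >1
  x=-5.901: |R|=1.36692 >1
  x=-5.759: |R|=1.21089 >1
So |R|<1 on (-5.5556, 0).

left endpoint -5.5556.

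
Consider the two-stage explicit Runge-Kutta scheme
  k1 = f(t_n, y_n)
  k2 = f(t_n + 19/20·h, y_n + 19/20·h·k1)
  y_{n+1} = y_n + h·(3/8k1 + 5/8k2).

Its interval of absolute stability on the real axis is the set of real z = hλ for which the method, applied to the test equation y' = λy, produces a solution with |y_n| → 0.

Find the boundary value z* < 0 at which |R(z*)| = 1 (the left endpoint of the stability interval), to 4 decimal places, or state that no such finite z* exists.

z* = -1.6842.

With y'=λy (z=hλ):
  k1=λy_n ⇒ h·k1=z·y_n;  k2=λ(1+19/20z)y_n ⇒ h·k2=z(1+19/20z)y_n
  y_{n+1}/y_n = 1 + 3/8z + 5/8z(1+19/20z) = 1 + z + 19/32z²
  so R(z) = 1 + z + 19/32z².

Boundary: |R(x)|=1, x<0.
x=-1.3: |R|=0.7034
R=1: x+19/32x²=0 ⇒ x=−32/19=-1.6842; min R=1−1/(4·19/32)=0.5789>−1
Confirm numerically:
  x=-1.574: |R|=0.89700 <1
  x=-0.910: |R|=0.58168 <1
  x=-0.754: |R|=0.58356 <1
  x=-1.940: |R|=1.29464 >1
  x=-1.870: |R|=1.20628 >1
Interval (-1.6842, 0).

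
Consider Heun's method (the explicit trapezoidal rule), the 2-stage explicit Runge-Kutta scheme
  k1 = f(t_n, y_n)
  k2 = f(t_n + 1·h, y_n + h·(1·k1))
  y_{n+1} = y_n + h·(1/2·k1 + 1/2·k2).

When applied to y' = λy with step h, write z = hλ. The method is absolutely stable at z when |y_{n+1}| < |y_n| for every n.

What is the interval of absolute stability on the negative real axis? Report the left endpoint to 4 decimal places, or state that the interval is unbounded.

Set f=λy, z=hλ:
  order 2, 2-stage ⇒ R(z)=1+z+z^2/2
  (e.g. R(-1.46)=0.60580, |R|=0.60580)

Find x<0 with |R(x)|<1.
x=-1.46: |R|=0.6058
|R(-1.72)|=0.7592 |R(-1.38)|=0.5722 |R(-1.09)|=0.5040
Bisect:
  x_lo=-2.5207 |R|=1.6562  x_hi=-0.0976 |R|=0.9072
  mid=-1.30914 |R|=0.54778 →hi
  mid=-1.91491 |R|=0.91853 →hi
  mid=-2.21780 |R|=1.24151 →lo
  mid=-2.06635 |R|=1.06856 →lo
  mid=-1.99063 |R|=0.99068 →hi
  mid=-2.02849 |R|=1.02890 →lo
  mid=-2.00956 |R|=1.00961 →lo
  mid=-2.00010 |R|=1.00010 →lo
  mid=-1.99537 |R|=0.99538 →hi
  ...
  [-2.00010,-1.99995] ⇒ x*=-2.0000
Interval (-2.0000, 0).

z∈(-2.0000,0).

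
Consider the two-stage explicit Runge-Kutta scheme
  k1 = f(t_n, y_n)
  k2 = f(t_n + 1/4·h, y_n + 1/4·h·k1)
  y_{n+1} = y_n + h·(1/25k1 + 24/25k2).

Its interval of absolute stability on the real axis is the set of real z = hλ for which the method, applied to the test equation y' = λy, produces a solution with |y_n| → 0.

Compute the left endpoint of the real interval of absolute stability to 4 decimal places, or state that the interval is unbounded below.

With y'=λy (z=hλ):
  k1=λy_n ⇒ h·k1=z·y_n;  k2=λ(1+1/4z)y_n ⇒ h·k2=z(1+1/4z)y_n
  y_{n+1}/y_n = 1 + 1/25z + 24/25z(1+1/4z) = 1 + z + 6/25z²
  so R(z) = 1 + z + 6/25z².

Boundary: |R(x)|=1, x<0.
x=-1.35: |R|=0.0874
R=1: x+6/25x²=0 ⇒ x=−25/6=-4.1667; min R=1−1/(4·6/25)=-0.0417>−1
Confirm numerically:
  x=-3.888: |R|=0.73997 <1
  x=-3.574: |R|=0.49163 <1
  x=-1.883: |R|=0.03203 <1
  x=-1.865: |R|=0.03023 <1
  x=-4.559: |R|=1.42928 >1
  x=-4.442: |R|=1.29353 >1
  x=-4.191: |R|=1.02448 >1
Interval (-4.1667, 0).

z* = -4.1667.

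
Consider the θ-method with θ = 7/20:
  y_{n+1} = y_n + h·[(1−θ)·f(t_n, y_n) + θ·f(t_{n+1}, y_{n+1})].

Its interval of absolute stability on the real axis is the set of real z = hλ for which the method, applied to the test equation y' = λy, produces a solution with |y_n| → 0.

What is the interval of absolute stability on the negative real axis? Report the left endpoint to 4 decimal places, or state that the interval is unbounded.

(-6.6667, 0).

Test eqn y'=λy, z=hλ:
  y_{n+1} = y_n + z·[13/20·y_n + 7/20·y_{n+1}] ⇒ (1 − 7/20z)y_{n+1} = (1 + 13/20z)y_n
  R(z) = (1 + 13/20z)/(1 − 7/20z).

Find x<0 with |R(x)|<1.
x=-1.12: |R|=0.1954
R=−1: 1+13/20x = −1+7/20x ⇒ -3/10x=2 ⇒ x=2/(-3/10)=-6.6667
Confirm numerically:
  x=-5.770: |R|=0.91091 <1
  x=-4.023: |R|=0.67065 <1
  x=-3.746: |R|=0.62087 <1
  x=-3.305: |R|=0.53240 <1
  x=-7.210: |R|=1.04626 >1
  x=-6.885: |R|=1.01921 >1
Stable set (-6.6667, 0).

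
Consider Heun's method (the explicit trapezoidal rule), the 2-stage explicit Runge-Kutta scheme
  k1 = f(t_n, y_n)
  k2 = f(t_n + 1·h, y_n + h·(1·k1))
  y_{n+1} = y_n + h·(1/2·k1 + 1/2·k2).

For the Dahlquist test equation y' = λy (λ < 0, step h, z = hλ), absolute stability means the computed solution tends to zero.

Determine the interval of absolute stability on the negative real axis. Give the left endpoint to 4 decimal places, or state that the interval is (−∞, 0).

(-2.0000, 0).

With y'=λy (z=hλ):
  order 2, 2-stage ⇒ R(z)=1+z+z^2/2
  (e.g. R(-1.47)=0.61045, |R|=0.61045)

Need |R(x)|<1, x<0.
x=-1.47: |R|=0.6104
|R(-2.11)|=1.1160 |R(-1.57)|=0.6624 |R(-0.57)|=0.5924
Bisect:
  x_lo=-2.5206 |R|=1.6561  x_hi=-0.2734 |R|=0.7640
  mid=-1.39701 |R|=0.57881 →hi
  mid=-1.95881 |R|=0.95966 →hi
  mid=-2.23971 |R|=1.26845 →lo
  mid=-2.09926 |R|=1.10419 →lo
  mid=-2.02904 |R|=1.02946 →lo
  mid=-1.99393 |R|=0.99395 →hi
  mid=-2.01148 |R|=1.01155 →lo
  mid=-2.00270 |R|=1.00271 →lo
  mid=-1.99832 |R|=0.99832 →hi
  ...
  [-2.00010,-1.99996] ⇒ x*=-2.0000
Stable set (-2.0000, 0).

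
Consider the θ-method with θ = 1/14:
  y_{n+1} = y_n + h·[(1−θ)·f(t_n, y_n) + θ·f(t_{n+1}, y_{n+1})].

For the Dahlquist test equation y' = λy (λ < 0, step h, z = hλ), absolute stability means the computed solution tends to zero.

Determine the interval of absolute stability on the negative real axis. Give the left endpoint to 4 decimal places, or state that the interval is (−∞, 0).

z∈(-2.3333,0).

Test eqn y'=λy, z=hλ:
  y_{n+1} = y_n + z·[13/14·y_n + 1/14·y_{n+1}] ⇒ (1 − 1/14z)y_{n+1} = (1 + 13/14z)y_n
  R(z) = (1 + 13/14z)/(1 − 1/14z).

Find x<0 with |R(x)|<1.
x=-0.58: |R|=0.4431
R=−1: 1+13/14x = −1+1/14x ⇒ -6/7x=2 ⇒ x=2/(-6/7)=-2.3333
Confirm numerically:
  x=-2.313: |R|=0.98504 <1
  x=-1.310: |R|=0.19791 <1
  x=-0.963: |R|=0.09898 <1
  x=-2.801: |R|=1.33403 >1
  x=-2.530: |R|=1.14277 >1
  x=-2.455: |R|=1.08873 >1
Interval (-2.3333, 0).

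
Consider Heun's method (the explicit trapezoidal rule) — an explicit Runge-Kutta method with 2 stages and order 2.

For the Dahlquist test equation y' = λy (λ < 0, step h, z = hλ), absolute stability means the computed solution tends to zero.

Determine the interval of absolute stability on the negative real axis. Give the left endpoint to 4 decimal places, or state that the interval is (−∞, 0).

(-2.0000, 0).

Set f=λy, z=hλ:
  order 2, 2-stage ⇒ R(z)=1+z+z^2/2
  (e.g. R(-1.02)=0.50020, |R|=0.50020)

Boundary: |R(x)|=1, x<0.
x=-1.02: |R|=0.5002
|R(-2.21)|=1.2320 |R(-1.43)|=0.5924 |R(-1.4)|=0.5800
Bisect:
  x_lo=-2.6767 |R|=1.9057  x_hi=-0.3297 |R|=0.7247
  mid=-1.50321 |R|=0.62661 →hi
  mid=-2.08998 |R|=1.09403 →lo
  mid=-1.79660 |R|=0.81728 →hi
  mid=-1.94329 |R|=0.94490 →hi
  mid=-2.01663 |R|=1.01677 →lo
  mid=-1.97996 |R|=0.98016 →hi
  mid=-1.99830 |R|=0.99830 →hi
  mid=-2.00747 |R|=1.00749 →lo
  mid=-2.00288 |R|=1.00289 →lo
  mid=-2.00059 |R|=1.00059 →lo
  ...
  [-2.00002,-1.99987] ⇒ x*=-2.0000
So |R|<1 on (-2.0000, 0).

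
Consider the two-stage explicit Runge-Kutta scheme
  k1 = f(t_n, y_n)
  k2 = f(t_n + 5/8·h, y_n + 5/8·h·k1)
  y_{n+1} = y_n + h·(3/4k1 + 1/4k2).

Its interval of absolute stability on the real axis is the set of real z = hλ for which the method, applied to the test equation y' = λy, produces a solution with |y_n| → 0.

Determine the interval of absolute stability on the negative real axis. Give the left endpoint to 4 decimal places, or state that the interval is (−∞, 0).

z∈(-6.4000,0).

With y'=λy (z=hλ):
  k1=λy_n ⇒ h·k1=z·y_n;  k2=λ(1+5/8z)y_n ⇒ h·k2=z(1+5/8z)y_n
  y_{n+1}/y_n = 1 + 3/4z + 1/4z(1+5/8z) = 1 + z + 5/32z²
  ⇒ R(z) = 1 + z + 5/32z².

Solve |R(x)|<1 on ℝ⁻.
x=-1.18: |R|=0.0376
R=1: x+5/32x²=0 ⇒ x=−32/5=-6.4000; min R=1−1/(4·5/32)=-0.6000>−1
Confirm numerically:
  x=-4.984: |R|=0.10271 <1
  x=-3.693: |R|=0.56202 <1
  x=-3.239: |R|=0.59976 <1
  x=-2.876: |R|=0.58360 <1
  x=-6.878: |R|=1.51370 >1
  x=-6.753: |R|=1.37247 >1
  x=-6.599: |R|=1.20519 >1
Interval (-6.4000, 0).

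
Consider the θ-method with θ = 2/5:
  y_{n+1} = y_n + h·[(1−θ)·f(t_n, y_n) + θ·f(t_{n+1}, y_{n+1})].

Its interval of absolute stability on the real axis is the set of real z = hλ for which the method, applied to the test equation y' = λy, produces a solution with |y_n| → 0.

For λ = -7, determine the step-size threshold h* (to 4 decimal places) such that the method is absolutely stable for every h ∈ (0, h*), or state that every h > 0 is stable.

(-10.0000,0); λ=-7 ⇒ h* = (10)/7 = 1.4286.

Set f=λy, z=hλ:
  y_{n+1} = y_n + z·[3/5·y_n + 2/5·y_{n+1}] ⇒ (1 − 2/5z)y_{n+1} = (1 + 3/5z)y_n
  ⇒ R(z) = (1 + 3/5z)/(1 − 2/5z).

Need |R(x)|<1, x<0.
x=-1.29: |R|=0.1491
R=−1: 1+3/5x = −1+2/5x ⇒ -1/5x=2 ⇒ x=2/(-1/5)=-10.0000
Confirm numerically:
  x=-9.924: |R|=0.99694 <1
  x=-6.006: |R|=0.76522 <1
  x=-5.750: |R|=0.74242 <1
  x=-10.514: |R|=1.01975 >1
  x=-10.306: |R|=1.01195 >1
Interval (-10.0000, 0).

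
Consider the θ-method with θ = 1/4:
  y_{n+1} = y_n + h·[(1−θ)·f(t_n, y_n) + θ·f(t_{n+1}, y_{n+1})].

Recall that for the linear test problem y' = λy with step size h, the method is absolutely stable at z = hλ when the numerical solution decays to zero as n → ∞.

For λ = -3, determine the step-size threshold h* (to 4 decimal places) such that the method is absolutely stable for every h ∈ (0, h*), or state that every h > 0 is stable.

With y'=λy (z=hλ):
  y_{n+1} = y_n + z·[3/4·y_n + 1/4·y_{n+1}] ⇒ (1 − 1/4z)y_{n+1} = (1 + 3/4z)y_n
  ⇒ R(z) = (1 + 3/4z)/(1 − 1/4z).

Boundary: |R(x)|=1, x<0.
x=-1.44: |R|=0.0588
R=−1: 1+3/4x = −1+1/4x ⇒ -1/2x=2 ⇒ x=2/(-1/2)=-4.0000
Confirm numerically:
  x=-3.365: |R|=0.82756 <1
  x=-2.336: |R|=0.47475 <1
  x=-2.149: |R|=0.39795 <1
  x=-1.640: |R|=0.16312 <1
  x=-4.572: |R|=1.13346 >1
  x=-4.418: |R|=1.09931 >1
So |R|<1 on (-4.0000, 0).

(-4.0000,0); λ=-3 ⇒ h* = (4)/3 = 1.3333.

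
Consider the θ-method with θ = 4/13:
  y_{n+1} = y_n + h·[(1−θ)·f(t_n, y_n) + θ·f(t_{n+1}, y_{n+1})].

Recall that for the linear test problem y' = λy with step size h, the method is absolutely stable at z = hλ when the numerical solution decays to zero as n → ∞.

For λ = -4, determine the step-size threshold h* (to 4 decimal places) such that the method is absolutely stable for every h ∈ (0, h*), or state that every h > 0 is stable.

Set f=λy, z=hλ:
  y_{n+1} = y_n + z·[9/13·y_n + 4/13·y_{n+1}] ⇒ (1 − 4/13z)y_{n+1} = (1 + 9/13z)y_n
  Hence R(z) = (1 + 9/13z)/(1 − 4/13z).

Solve |R(x)|<1 on ℝ⁻.
x=-1.17: |R|=0.1397
R=−1: 1+9/13x = −1+4/13x ⇒ -5/13x=2 ⇒ x=2/(-5/13)=-5.2000
Confirm numerically:
  x=-3.856: |R|=0.76358 <1
  x=-3.365: |R|=0.65325 <1
  x=-3.079: |R|=0.58109 <1
  x=-2.099: |R|=0.27533 <1
  x=-5.690: |R|=1.06851 >1
  x=-5.644: |R|=1.06240 >1
Interval (-5.2000, 0).

(-5.2000,0); λ=-4 ⇒ h* = (26/5)/4 = 1.3000.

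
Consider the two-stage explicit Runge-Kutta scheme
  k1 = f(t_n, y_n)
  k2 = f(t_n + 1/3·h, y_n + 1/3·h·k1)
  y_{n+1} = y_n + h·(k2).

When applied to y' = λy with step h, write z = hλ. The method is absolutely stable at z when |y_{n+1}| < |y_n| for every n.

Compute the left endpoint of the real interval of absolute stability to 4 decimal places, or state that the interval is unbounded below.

Set f=λy, z=hλ:
  k1=λy_n ⇒ h·k1=z·y_n;  k2=λ(1+1/3z)y_n ⇒ h·k2=z(1+1/3z)y_n
  y_{n+1}/y_n = 1 + z(1+1/3z) = 1 + z + 1/3z²
  Hence R(z) = 1 + z + 1/3z².

Solve |R(x)|<1 on ℝ⁻.
x=-1.39: |R|=0.2540
R=1: x+1/3x²=0 ⇒ x=−3=-3.0000; min R=1−1/(4·1/3)=0.2500>−1
Confirm numerically:
  x=-2.355: |R|=0.49367 <1
  x=-2.139: |R|=0.38611 <1
  x=-1.554: |R|=0.25097 <1
  x=-3.554: |R|=1.65631 >1
  x=-3.177: |R|=1.18744 >1
Stable set (-3.0000, 0).

left endpoint -3.0000.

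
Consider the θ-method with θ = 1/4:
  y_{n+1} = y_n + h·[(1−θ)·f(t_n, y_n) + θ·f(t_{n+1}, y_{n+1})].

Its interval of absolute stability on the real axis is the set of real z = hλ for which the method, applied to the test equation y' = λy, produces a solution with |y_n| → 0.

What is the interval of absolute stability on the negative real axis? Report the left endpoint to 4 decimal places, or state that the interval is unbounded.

Test eqn y'=λy, z=hλ:
  y_{n+1} = y_n + z·[3/4·y_n + 1/4·y_{n+1}] ⇒ (1 − 1/4z)y_{n+1} = (1 + 3/4z)y_n
  so R(z) = (1 + 3/4z)/(1 − 1/4z).

Find x<0 with |R(x)|<1.
x=-1.55: |R|=0.1171
R=−1: 1+3/4x = −1+1/4x ⇒ -1/2x=2 ⇒ x=2/(-1/2)=-4.0000
Confirm numerically:
  x=-3.624: |R|=0.90136 <1
  x=-3.052: |R|=0.73114 <1
  x=-2.054: |R|=0.35712 <1
  x=-4.117: |R|=1.02883 >1
  x=-4.106: |R|=1.02615 >1
  x=-4.079: |R|=1.01956 >1
Stable set (-4.0000, 0).

z∈(-4.0000,0).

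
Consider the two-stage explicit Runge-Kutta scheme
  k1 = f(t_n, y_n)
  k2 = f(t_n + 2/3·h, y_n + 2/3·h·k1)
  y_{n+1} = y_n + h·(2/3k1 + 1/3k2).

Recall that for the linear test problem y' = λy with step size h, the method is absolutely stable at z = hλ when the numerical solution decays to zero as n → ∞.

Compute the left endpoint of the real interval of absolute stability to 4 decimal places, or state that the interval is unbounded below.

left endpoint -4.5000.

With y'=λy (z=hλ):
  k1=λy_n ⇒ h·k1=z·y_n;  k2=λ(1+2/3z)y_n ⇒ h·k2=z(1+2/3z)y_n
  y_{n+1}/y_n = 1 + 2/3z + 1/3z(1+2/3z) = 1 + z + 2/9z²
  R(z) = 1 + z + 2/9z².

Boundary: |R(x)|=1, x<0.
x=-0.82: |R|=0.3294
R=1: x+2/9x²=0 ⇒ x=−9/2=-4.5000; min R=1−1/(4·2/9)=-0.1250>−1
Confirm numerically:
  x=-3.761: |R|=0.38236 <1
  x=-3.040: |R|=0.01369 <1
  x=-2.853: |R|=0.04420 <1
  x=-2.347: |R|=0.12291 <1
  x=-4.742: |R|=1.25501 >1
  x=-4.703: |R|=1.21216 >1
  x=-4.631: |R|=1.13481 >1
Stable set (-4.5000, 0).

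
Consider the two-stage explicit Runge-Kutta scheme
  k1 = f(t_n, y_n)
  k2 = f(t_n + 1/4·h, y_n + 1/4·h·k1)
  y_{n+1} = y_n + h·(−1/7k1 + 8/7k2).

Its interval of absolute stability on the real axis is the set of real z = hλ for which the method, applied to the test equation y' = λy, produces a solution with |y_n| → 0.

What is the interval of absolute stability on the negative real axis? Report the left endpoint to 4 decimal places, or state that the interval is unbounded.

z∈(-3.5000,0).

Test eqn y'=λy, z=hλ:
  k1=λy_n ⇒ h·k1=z·y_n;  k2=λ(1+1/4z)y_n ⇒ h·k2=z(1+1/4z)y_n
  y_{n+1}/y_n = 1 − 1/7z + 8/7z(1+1/4z) = 1 + z + 2/7z²
  Hence R(z) = 1 + z + 2/7z².

Need |R(x)|<1, x<0.
x=-1.48: |R|=0.1458
R=1: x+2/7x²=0 ⇒ x=−7/2=-3.5000; min R=1−1/(4·2/7)=0.1250>−1
Confirm numerically:
  x=-3.056: |R|=0.61232 <1
  x=-1.637: |R|=0.12865 <1
  x=-1.426: |R|=0.15499 <1
  x=-3.668: |R|=1.17606 >1
  x=-3.545: |R|=1.04558 >1
Stable set (-3.5000, 0).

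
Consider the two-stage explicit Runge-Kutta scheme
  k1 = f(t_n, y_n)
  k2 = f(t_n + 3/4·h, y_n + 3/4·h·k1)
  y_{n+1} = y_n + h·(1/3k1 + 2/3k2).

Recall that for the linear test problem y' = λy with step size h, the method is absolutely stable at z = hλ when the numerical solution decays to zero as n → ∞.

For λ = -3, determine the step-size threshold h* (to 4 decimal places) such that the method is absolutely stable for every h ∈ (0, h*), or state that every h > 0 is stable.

(-2.0000,0); λ=-3 ⇒ h* = (2)/3 = 0.6667.

Test eqn y'=λy, z=hλ:
  k1=λy_n ⇒ h·k1=z·y_n;  k2=λ(1+3/4z)y_n ⇒ h·k2=z(1+3/4z)y_n
  y_{n+1}/y_n = 1 + 1/3z + 2/3z(1+3/4z) = 1 + z + 1/2z²
  so R(z) = 1 + z + 1/2z².

Boundary: |R(x)|=1, x<0.
x=-1.66: |R|=0.7178
R=1: x+1/2x²=0 ⇒ x=−2=-2.0000; min R=1−1/(4·1/2)=0.5000>−1
Confirm numerically:
  x=-1.523: |R|=0.63676 <1
  x=-1.491: |R|=0.62054 <1
  x=-1.321: |R|=0.55152 <1
  x=-2.435: |R|=1.52961 >1
  x=-2.374: |R|=1.44394 >1
  x=-2.237: |R|=1.26508 >1
Stable set (-2.0000, 0).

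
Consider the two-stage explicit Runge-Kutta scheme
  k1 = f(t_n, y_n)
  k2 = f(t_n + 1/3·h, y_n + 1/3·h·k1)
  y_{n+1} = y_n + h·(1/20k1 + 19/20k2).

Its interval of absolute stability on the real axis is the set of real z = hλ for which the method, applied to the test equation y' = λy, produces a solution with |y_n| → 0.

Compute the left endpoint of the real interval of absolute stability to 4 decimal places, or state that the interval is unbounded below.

On y'=λy, z=hλ:
  k1=λy_n ⇒ h·k1=z·y_n;  k2=λ(1+1/3z)y_n ⇒ h·k2=z(1+1/3z)y_n
  y_{n+1}/y_n = 1 + 1/20z + 19/20z(1+1/3z) = 1 + z + 19/60z²
  R(z) = 1 + z + 19/60z².

Need |R(x)|<1, x<0.
x=-0.5: |R|=0.5792
R=1: x+19/60x²=0 ⇒ x=−60/19=-3.1579; min R=1−1/(4·19/60)=0.2105>−1
Confirm numerically:
  x=-2.807: |R|=0.68810 <1
  x=-1.783: |R|=0.22371 <1
  x=-1.656: |R|=0.21241 <1
  x=-3.506: |R|=1.38648 >1
  x=-3.208: |R|=1.05090 >1
Stable set (-3.1579, 0).

left endpoint -3.1579.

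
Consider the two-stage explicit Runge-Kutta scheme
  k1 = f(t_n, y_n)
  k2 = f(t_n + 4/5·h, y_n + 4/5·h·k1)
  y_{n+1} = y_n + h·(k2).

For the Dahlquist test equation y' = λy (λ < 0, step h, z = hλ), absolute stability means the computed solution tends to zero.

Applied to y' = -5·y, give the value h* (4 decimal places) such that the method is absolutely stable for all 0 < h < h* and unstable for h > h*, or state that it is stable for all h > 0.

With y'=λy (z=hλ):
  k1=λy_n ⇒ h·k1=z·y_n;  k2=λ(1+4/5z)y_n ⇒ h·k2=z(1+4/5z)y_n
  y_{n+1}/y_n = 1 + z(1+4/5z) = 1 + z + 4/5z²
  R(z) = 1 + z + 4/5z².

Boundary: |R(x)|=1, x<0.
x=-0.66: |R|=0.6885
R=1: x+4/5x²=0 ⇒ x=−5/4=-1.2500; min R=1−1/(4·4/5)=0.6875>−1
Confirm numerically:
  x=-1.117: |R|=0.88115 <1
  x=-0.979: |R|=0.78775 <1
  x=-0.803: |R|=0.71285 <1
  x=-1.593: |R|=1.43712 >1
  x=-1.400: |R|=1.16800 >1
Stable set (-1.2500, 0).

(-1.2500,0); λ=-5 ⇒ h* = (5/4)/5 = 0.2500.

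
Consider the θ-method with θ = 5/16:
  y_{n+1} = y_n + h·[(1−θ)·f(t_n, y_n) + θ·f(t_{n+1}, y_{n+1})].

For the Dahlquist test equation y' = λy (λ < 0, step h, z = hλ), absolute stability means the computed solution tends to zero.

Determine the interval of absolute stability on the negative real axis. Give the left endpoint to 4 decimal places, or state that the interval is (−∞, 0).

Set f=λy, z=hλ:
  y_{n+1} = y_n + z·[11/16·y_n + 5/16·y_{n+1}] ⇒ (1 − 5/16z)y_{n+1} = (1 + 11/16z)y_n
  so R(z) = (1 + 11/16z)/(1 − 5/16z).

Boundary: |R(x)|=1, x<0.
x=-1.15: |R|=0.1540
R=−1: 1+11/16x = −1+5/16x ⇒ -3/8x=2 ⇒ x=2/(-3/8)=-5.3333
Confirm numerically:
  x=-4.488: |R|=0.86805 <1
  x=-4.007: |R|=0.77916 <1
  x=-3.847: |R|=0.74690 <1
  x=-2.451: |R|=0.38793 <1
  x=-5.896: |R|=1.07423 >1
  x=-5.628: |R|=1.04005 >1
  x=-5.386: |R|=1.00736 >1
Stable set (-5.3333, 0).

z∈(-5.3333,0).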